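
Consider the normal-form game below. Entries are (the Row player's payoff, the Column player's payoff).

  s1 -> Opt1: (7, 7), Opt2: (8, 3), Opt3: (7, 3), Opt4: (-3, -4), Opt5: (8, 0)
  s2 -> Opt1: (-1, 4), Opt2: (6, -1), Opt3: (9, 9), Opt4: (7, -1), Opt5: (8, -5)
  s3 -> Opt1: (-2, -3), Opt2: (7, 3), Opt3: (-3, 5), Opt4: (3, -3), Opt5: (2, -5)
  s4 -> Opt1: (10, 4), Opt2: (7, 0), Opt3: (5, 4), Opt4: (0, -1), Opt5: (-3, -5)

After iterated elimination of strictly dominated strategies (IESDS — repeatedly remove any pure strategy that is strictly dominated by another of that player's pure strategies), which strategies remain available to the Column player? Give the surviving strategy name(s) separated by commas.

Column Opt4 is eliminated: Opt3 beats it against every remaining row (s1: 3>-4, s2: 9>-1, s3: 5>-3, s4: 4>-1).
Row s3 is eliminated: s1 beats it against every remaining column (Opt1: 7>-2, Opt2: 8>7, Opt3: 7>-3, Opt5: 8>2).
For the Column player, Opt1 strictly dominates Opt2 on the remaining rows (s1: 7>3, s2: 4>-1, s4: 4>0); eliminate Opt2.
Column Opt5 is eliminated: Opt1 beats it against every remaining row (s1: 7>0, s2: 4>-5, s4: 4>-5).
Among the remaining strategies, none is strictly dominated by another pure strategy of the same player, so the elimination stops.
Surviving strategies — the Row player: {s1, s2, s4}; the Column player: {Opt1, Opt3}.

Opt1, Opt3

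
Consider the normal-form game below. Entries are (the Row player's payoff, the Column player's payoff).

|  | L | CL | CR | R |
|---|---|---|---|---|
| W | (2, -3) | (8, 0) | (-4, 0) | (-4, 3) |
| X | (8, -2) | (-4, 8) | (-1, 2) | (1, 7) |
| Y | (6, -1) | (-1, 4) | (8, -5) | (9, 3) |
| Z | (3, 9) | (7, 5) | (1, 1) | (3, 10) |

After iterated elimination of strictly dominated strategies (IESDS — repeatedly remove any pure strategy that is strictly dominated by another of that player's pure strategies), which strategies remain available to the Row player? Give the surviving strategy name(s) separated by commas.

W, Y, Z

The Column player's strategy L is strictly dominated by R (W: 3>-3, X: 7>-2, Y: 3>-1, Z: 10>9) and is removed.
For the Row player, Y strictly dominates X on the remaining columns (CL: -1>-4, CR: 8>-1, R: 9>1); eliminate X.
For the Column player, R strictly dominates CR on the remaining rows (W: 3>0, Y: 3>-5, Z: 10>1); eliminate CR.
Among the remaining strategies, none is strictly dominated by another pure strategy of the same player, so the elimination stops.
Surviving strategies — the Row player: {W, Y, Z}; the Column player: {CL, R}.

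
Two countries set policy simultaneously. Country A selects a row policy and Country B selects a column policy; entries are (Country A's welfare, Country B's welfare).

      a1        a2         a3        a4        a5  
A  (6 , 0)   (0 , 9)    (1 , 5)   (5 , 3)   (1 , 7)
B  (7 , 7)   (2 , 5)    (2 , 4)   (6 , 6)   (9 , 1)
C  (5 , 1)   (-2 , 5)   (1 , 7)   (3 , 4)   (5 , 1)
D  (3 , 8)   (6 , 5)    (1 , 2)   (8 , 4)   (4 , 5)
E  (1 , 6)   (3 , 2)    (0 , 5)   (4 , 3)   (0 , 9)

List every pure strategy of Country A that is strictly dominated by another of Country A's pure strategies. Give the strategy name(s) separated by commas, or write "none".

A: dominated, since B does at least as well everywhere (a1: 7>6, a2: 2>0, a3: 2>1, a4: 6>5, a5: 9>1).
Nothing dominates B: A at a1 (7>6); C at a1 (7>5); D at a1 (7>3); E at a1 (7>1).
B strictly dominates C — a1: 7>5, a2: 2>-2, a3: 2>1, a4: 6>3, a5: 9>5.
Nothing dominates D: A at a2 (6>0); B at a2 (6>2); C at a2 (6>-2); E at a1 (3>1).
E is strictly dominated by D (a1: 3>1, a2: 6>3, a3: 1>0, a4: 8>4, a5: 4>0).

A, C, E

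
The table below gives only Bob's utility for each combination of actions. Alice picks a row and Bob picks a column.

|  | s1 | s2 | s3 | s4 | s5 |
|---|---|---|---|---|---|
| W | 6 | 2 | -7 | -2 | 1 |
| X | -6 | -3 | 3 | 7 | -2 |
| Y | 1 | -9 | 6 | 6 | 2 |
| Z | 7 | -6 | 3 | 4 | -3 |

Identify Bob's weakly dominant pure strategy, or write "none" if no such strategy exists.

s1 fails to dominate s2 at X (-6<-3).
s2 fails to dominate s1 at W (2<6).
s3 fails to dominate s1 at W (-7<6).
s4 fails to dominate s1 at W (-2<6).
s5 fails to dominate s1 at W (1<6).
No single strategy dominates all the others.

none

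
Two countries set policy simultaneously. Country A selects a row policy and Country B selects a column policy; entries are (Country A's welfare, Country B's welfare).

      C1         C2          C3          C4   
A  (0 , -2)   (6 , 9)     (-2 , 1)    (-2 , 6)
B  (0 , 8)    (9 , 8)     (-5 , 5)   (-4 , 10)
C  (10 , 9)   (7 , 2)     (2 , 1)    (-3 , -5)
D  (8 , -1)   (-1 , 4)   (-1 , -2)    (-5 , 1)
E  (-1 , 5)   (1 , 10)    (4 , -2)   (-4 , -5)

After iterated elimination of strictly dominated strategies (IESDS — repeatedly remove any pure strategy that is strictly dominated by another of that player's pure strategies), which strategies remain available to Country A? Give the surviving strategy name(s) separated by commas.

A, B, C

For Country A, C strictly dominates D on the remaining columns (C1: 10>8, C2: 7>-1, C3: 2>-1, C4: -3>-5); eliminate D.
For Country B, C2 strictly dominates C3 on the remaining rows (A: 9>1, B: 8>5, C: 2>1, E: 10>-2); eliminate C3.
Row E is eliminated: A beats it against every remaining column (C1: 0>-1, C2: 6>1, C4: -2>-4).
Among the remaining strategies, none is strictly dominated by another pure strategy of the same player, so the elimination stops.
Surviving strategies — Country A: {A, B, C}; Country B: {C1, C2, C4}.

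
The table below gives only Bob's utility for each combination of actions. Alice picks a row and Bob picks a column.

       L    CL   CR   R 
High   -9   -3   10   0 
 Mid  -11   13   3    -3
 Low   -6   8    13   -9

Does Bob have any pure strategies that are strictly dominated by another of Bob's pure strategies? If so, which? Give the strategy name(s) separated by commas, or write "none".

L, R

L is strictly dominated by CL (High: -3>-9, Mid: 13>-11, Low: 8>-6).
CL is not dominated — it holds its own against L at High (-3>-9); CR at Mid (13>3); R at Mid (13>-3).
Nothing dominates CR: L at High (10>-9); CL at High (10>-3); R at High (10>0).
CR strictly dominates R — High: 10>0, Mid: 3>-3, Low: 13>-9.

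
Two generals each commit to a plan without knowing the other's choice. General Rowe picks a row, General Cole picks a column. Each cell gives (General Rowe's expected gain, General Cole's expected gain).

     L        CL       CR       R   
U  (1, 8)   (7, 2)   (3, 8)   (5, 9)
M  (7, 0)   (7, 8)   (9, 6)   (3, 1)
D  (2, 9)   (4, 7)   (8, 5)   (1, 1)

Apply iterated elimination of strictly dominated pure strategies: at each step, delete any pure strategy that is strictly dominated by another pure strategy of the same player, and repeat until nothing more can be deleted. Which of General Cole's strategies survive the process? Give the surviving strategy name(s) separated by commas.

CL, CR, R

For General Rowe, M strictly dominates D on the remaining columns (L: 7>2, CL: 7>4, CR: 9>8, R: 3>1); eliminate D.
For General Cole, R strictly dominates L on the remaining rows (U: 9>8, M: 1>0); eliminate L.
Among the remaining strategies, none is strictly dominated by another pure strategy of the same player, so the elimination stops.
Surviving strategies — General Rowe: {U, M}; General Cole: {CL, CR, R}.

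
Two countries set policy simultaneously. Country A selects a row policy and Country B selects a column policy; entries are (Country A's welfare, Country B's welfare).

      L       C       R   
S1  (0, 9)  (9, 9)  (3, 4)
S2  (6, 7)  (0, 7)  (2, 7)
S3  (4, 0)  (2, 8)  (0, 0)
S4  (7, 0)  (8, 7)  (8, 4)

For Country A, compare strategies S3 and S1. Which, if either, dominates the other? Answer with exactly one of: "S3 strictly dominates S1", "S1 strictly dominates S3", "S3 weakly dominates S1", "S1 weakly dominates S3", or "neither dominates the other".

neither dominates the other

Compare S3 to S1 across each opponent action: L: 4>0, C: 2<9, R: 0<3.
S3 does better at L but worse at C, R; neither strategy dominates the other.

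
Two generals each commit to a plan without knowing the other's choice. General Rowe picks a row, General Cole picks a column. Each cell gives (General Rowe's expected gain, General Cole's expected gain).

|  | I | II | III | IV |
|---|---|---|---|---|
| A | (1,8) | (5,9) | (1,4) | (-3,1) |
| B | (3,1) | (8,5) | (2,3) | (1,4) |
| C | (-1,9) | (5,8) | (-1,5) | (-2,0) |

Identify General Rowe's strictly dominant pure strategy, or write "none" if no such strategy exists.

B

B vs A: I: 3>1, II: 8>5, III: 2>1, IV: 1>-3.
B vs C: I: 3>-1, II: 8>5, III: 2>-1, IV: 1>-2.
B strictly beats every other strategy against every opponent action, so it is strictly dominant.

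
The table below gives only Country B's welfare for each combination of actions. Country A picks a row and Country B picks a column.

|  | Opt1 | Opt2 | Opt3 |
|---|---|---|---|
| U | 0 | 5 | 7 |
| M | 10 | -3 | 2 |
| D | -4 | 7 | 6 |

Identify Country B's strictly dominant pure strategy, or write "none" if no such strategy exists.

none

Opt1 fails to dominate Opt2 at U (0<5).
Opt2 fails to dominate Opt1 at M (-3<10).
Opt3 fails to dominate Opt1 at M (2<10).
No single strategy dominates all the others.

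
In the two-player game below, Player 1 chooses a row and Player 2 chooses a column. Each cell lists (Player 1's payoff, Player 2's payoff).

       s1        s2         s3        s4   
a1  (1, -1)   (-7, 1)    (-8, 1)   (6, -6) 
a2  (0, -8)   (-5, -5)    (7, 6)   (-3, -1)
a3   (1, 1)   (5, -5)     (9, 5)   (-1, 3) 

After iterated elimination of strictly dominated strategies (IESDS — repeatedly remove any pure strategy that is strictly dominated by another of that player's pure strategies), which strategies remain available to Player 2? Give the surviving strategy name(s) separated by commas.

s3

Row a2 is eliminated: a3 beats it against every remaining column (s1: 1>0, s2: 5>-5, s3: 9>7, s4: -1>-3).
Column s1 is eliminated: s3 beats it against every remaining row (a1: 1>-1, a3: 5>1).
Column s4 is eliminated: s3 beats it against every remaining row (a1: 1>-6, a3: 5>3).
Player 1's strategy a1 is strictly dominated by a3 (s2: 5>-7, s3: 9>-8) and is removed.
For Player 2, s3 strictly dominates s2 on the remaining rows (a3: 5>-5); eliminate s2.
Among the remaining strategies, none is strictly dominated by another pure strategy of the same player, so the elimination stops.
Surviving strategies — Player 1: {a3}; Player 2: {s3}.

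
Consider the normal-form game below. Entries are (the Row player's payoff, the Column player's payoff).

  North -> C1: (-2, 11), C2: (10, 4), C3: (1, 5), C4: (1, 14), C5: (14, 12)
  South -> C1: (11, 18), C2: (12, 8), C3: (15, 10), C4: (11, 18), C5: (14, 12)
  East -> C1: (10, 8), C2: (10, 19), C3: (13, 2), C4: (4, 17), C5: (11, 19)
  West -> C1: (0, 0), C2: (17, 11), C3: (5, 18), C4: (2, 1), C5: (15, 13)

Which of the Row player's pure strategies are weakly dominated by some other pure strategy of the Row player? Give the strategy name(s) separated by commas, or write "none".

North is weakly dominated by South (C1: 11>-2, C2: 12>10, C3: 15>1, C4: 11>1, C5: 14=14).
South: no other strategy beats it everywhere (North at C1 (11>-2); East at C1 (11>10); West at C1 (11>0)).
South weakly dominates East — C1: 11>10, C2: 12>10, C3: 15>13, C4: 11>4, C5: 14>11.
Nothing dominates West: North at C1 (0>-2); South at C2 (17>12); East at C2 (17>10).

North, East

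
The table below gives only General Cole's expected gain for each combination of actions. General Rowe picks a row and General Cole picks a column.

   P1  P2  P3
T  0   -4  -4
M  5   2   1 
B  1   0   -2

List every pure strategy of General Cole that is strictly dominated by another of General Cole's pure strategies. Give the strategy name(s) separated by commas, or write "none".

Nothing dominates P1: P2 at T (0>-4); P3 at T (0>-4).
P2 is strictly dominated by P1 (T: 0>-4, M: 5>2, B: 1>0).
P3: dominated, since P1 does at least as well everywhere (T: 0>-4, M: 5>1, B: 1>-2).

P2, P3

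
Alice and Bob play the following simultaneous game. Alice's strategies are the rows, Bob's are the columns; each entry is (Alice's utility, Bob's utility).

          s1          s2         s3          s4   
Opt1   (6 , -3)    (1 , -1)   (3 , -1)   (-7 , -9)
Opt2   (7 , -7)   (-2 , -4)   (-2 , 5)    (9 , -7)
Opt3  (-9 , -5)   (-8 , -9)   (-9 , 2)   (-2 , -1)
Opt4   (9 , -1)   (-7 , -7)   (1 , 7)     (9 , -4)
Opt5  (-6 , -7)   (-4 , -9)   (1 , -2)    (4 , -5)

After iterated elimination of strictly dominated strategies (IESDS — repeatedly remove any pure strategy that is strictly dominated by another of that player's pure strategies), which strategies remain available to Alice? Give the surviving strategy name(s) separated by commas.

Opt1

For Alice, Opt2 strictly dominates Opt3 on the remaining columns (s1: 7>-9, s2: -2>-8, s3: -2>-9, s4: 9>-2); eliminate Opt3.
For Bob, s3 strictly dominates s1 on the remaining rows (Opt1: -1>-3, Opt2: 5>-7, Opt4: 7>-1, Opt5: -2>-7); eliminate s1.
Bob's strategy s4 is strictly dominated by s3 (Opt1: -1>-9, Opt2: 5>-7, Opt4: 7>-4, Opt5: -2>-5) and is removed.
For Alice, Opt1 strictly dominates Opt2 on the remaining columns (s2: 1>-2, s3: 3>-2); eliminate Opt2.
Alice's strategy Opt4 is strictly dominated by Opt1 (s2: 1>-7, s3: 3>1) and is removed.
Alice's strategy Opt5 is strictly dominated by Opt1 (s2: 1>-4, s3: 3>1) and is removed.
Among the remaining strategies, none is strictly dominated by another pure strategy of the same player, so the elimination stops.
Surviving strategies — Alice: {Opt1}; Bob: {s2, s3}.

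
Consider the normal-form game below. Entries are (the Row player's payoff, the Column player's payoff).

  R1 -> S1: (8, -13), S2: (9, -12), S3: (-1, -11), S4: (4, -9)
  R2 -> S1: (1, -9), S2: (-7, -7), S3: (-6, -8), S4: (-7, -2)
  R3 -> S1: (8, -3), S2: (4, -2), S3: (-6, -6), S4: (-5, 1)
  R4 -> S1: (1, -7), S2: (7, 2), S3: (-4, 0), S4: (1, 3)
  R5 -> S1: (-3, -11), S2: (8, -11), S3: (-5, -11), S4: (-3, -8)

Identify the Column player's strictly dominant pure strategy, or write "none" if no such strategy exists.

S4 vs S1: R1: -9>-13, R2: -2>-9, R3: 1>-3, R4: 3>-7, R5: -8>-11.
S4 vs S2: R1: -9>-12, R2: -2>-7, R3: 1>-2, R4: 3>2, R5: -8>-11.
S4 vs S3: R1: -9>-11, R2: -2>-8, R3: 1>-6, R4: 3>0, R5: -8>-11.
S4 strictly beats every other strategy against every opponent action, so it is strictly dominant.

S4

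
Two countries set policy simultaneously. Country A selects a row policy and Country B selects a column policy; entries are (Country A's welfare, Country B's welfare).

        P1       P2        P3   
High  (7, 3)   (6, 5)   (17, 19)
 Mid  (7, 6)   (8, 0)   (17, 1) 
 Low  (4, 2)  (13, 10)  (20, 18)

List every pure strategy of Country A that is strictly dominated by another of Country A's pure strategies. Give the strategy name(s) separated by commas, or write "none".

Nothing dominates High: Mid at P1 (7=7); Low at P1 (7>4).
Mid is not dominated — it holds its own against High at P1 (7=7); Low at P1 (7>4).
Nothing dominates Low: High at P2 (13>6); Mid at P2 (13>8).

none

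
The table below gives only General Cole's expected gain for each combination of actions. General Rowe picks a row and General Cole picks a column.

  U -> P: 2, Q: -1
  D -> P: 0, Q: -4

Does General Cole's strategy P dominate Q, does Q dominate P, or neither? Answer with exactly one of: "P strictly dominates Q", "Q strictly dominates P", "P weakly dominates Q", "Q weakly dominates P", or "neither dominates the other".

P's payoffs vs Q's, by General Rowe's action — U: 2>-1, D: 0>-4.
P gives a strictly higher payoff against every action of General Rowe, so P strictly dominates Q.

P strictly dominates Q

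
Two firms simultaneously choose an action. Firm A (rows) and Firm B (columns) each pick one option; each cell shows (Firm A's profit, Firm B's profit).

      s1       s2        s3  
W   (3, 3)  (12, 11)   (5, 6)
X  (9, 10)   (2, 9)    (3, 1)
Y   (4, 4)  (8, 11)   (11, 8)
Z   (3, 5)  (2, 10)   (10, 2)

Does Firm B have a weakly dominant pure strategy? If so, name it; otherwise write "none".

none

s1 fails to dominate s2 at W (3<11).
s2 fails to dominate s1 at X (9<10).
s3 fails to dominate s1 at X (1<10).
No single strategy dominates all the others.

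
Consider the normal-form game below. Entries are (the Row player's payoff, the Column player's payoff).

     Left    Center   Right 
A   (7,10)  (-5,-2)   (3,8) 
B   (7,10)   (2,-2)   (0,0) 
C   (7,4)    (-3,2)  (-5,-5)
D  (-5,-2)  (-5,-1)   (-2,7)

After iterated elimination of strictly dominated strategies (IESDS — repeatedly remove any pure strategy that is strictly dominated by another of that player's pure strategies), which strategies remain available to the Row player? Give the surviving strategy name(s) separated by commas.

Row D is eliminated: B beats it against every remaining column (Left: 7>-5, Center: 2>-5, Right: 0>-2).
The Column player's strategy Center is strictly dominated by Left (A: 10>-2, B: 10>-2, C: 4>2) and is removed.
The Column player's strategy Right is strictly dominated by Left (A: 10>8, B: 10>0, C: 4>-5) and is removed.
Among the remaining strategies, none is strictly dominated by another pure strategy of the same player, so the elimination stops.
Surviving strategies — the Row player: {A, B, C}; the Column player: {Left}.

A, B, C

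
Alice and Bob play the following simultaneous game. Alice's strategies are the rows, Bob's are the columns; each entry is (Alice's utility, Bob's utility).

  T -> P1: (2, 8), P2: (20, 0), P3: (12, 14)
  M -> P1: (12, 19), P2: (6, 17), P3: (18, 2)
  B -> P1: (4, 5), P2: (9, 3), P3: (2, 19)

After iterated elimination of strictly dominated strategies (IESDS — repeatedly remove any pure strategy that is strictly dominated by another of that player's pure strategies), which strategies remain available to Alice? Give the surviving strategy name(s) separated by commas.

Column P2 is eliminated: P1 beats it against every remaining row (T: 8>0, M: 19>17, B: 5>3).
Alice's strategy T is strictly dominated by M (P1: 12>2, P3: 18>12) and is removed.
Row B is eliminated: M beats it against every remaining column (P1: 12>4, P3: 18>2).
Column P3 is eliminated: P1 beats it against every remaining row (M: 19>2).
Among the remaining strategies, none is strictly dominated by another pure strategy of the same player, so the elimination stops.
Surviving strategies — Alice: {M}; Bob: {P1}.

M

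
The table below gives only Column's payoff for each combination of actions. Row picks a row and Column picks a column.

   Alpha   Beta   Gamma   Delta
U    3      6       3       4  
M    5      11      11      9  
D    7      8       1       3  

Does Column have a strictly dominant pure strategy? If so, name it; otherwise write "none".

none

Alpha fails to dominate Beta at U (3<6).
Beta fails to dominate Gamma at M (11=11).
Gamma fails to dominate Alpha at U (3=3).
Delta fails to dominate Alpha at D (3<7).
No single strategy dominates all the others.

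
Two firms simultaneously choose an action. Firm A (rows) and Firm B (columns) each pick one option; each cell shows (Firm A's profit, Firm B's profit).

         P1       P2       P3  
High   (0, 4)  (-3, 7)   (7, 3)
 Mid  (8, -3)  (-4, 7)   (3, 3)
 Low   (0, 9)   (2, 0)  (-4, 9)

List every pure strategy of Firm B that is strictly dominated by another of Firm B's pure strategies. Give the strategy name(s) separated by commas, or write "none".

P1: no other strategy beats it everywhere (P2 at Low (9>0); P3 at High (4>3)).
P2: no other strategy beats it everywhere (P1 at High (7>4); P3 at High (7>3)).
P3 is not dominated — it holds its own against P1 at Mid (3>-3); P2 at Low (9>0).

none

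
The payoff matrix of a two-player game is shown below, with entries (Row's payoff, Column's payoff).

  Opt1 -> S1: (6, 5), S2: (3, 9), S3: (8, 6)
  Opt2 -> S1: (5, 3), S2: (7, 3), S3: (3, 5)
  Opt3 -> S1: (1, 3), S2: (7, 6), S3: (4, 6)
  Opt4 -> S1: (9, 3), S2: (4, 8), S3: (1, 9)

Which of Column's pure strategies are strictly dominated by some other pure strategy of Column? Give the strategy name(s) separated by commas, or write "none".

S1

S1: dominated, since S3 does at least as well everywhere (Opt1: 6>5, Opt2: 5>3, Opt3: 6>3, Opt4: 9>3).
S2: no other strategy beats it everywhere (S1 at Opt1 (9>5); S3 at Opt1 (9>6)).
S3: no other strategy beats it everywhere (S1 at Opt1 (6>5); S2 at Opt2 (5>3)).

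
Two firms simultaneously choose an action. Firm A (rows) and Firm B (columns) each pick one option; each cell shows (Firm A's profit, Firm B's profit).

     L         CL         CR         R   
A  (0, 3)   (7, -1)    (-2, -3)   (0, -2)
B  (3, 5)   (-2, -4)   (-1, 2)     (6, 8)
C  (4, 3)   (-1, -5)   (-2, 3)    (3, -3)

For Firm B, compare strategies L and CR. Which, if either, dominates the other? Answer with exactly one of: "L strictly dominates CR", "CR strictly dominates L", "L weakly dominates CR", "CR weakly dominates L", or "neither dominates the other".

L weakly dominates CR

Compare L to CR across every action of Firm A: A: 3>-3, B: 5>2, C: 3=3.
L is at least as good everywhere and strictly better somewhere (tied only at C), so L weakly but not strictly dominates CR.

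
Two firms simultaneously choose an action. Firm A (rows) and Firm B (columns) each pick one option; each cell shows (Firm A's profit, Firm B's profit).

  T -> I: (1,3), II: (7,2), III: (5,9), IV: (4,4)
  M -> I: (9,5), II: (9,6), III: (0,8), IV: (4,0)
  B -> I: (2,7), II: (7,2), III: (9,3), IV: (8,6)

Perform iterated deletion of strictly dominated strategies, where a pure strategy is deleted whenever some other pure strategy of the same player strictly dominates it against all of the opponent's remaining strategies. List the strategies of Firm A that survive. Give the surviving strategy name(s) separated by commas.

Firm B's strategy II is strictly dominated by III (T: 9>2, M: 8>6, B: 3>2) and is removed.
For Firm A, B strictly dominates T on the remaining columns (I: 2>1, III: 9>5, IV: 8>4); eliminate T.
For Firm B, I strictly dominates IV on the remaining rows (M: 5>0, B: 7>6); eliminate IV.
Among the remaining strategies, none is strictly dominated by another pure strategy of the same player, so the elimination stops.
Surviving strategies — Firm A: {M, B}; Firm B: {I, III}.

M, B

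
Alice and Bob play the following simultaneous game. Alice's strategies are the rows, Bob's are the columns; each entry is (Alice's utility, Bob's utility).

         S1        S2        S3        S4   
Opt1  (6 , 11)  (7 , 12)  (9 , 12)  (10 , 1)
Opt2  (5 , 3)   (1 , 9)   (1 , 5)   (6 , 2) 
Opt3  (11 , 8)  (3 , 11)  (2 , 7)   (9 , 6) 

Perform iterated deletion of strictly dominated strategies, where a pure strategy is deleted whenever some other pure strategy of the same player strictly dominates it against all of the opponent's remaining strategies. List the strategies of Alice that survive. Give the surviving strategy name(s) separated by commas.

For Alice, Opt1 strictly dominates Opt2 on the remaining columns (S1: 6>5, S2: 7>1, S3: 9>1, S4: 10>6); eliminate Opt2.
Column S1 is eliminated: S2 beats it against every remaining row (Opt1: 12>11, Opt3: 11>8).
Row Opt3 is eliminated: Opt1 beats it against every remaining column (S2: 7>3, S3: 9>2, S4: 10>9).
For Bob, S2 strictly dominates S4 on the remaining rows (Opt1: 12>1); eliminate S4.
Among the remaining strategies, none is strictly dominated by another pure strategy of the same player, so the elimination stops.
Surviving strategies — Alice: {Opt1}; Bob: {S2, S3}.

Opt1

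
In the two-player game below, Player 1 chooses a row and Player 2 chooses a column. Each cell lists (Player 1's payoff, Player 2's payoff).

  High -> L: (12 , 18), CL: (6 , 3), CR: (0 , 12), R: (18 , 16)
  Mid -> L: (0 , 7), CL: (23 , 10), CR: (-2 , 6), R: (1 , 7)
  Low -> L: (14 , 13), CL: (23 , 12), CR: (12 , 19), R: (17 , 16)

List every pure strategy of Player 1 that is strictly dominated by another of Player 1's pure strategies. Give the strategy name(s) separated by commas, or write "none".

none

Nothing dominates High: Mid at L (12>0); Low at R (18>17).
Mid: no other strategy beats it everywhere (High at CL (23>6); Low at CL (23=23)).
Low is not dominated — it holds its own against High at L (14>12); Mid at L (14>0).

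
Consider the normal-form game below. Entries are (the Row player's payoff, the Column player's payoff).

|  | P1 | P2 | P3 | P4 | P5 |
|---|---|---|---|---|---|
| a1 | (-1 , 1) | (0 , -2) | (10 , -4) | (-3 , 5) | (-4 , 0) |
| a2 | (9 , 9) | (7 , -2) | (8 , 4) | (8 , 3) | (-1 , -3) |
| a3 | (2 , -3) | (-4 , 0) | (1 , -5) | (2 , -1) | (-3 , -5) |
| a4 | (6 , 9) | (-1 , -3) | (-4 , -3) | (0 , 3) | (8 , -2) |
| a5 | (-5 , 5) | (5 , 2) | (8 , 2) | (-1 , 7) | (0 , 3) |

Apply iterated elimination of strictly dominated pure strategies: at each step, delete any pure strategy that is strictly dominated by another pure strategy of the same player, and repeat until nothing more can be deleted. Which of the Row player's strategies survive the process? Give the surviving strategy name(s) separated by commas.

a2

Row a3 is eliminated: a2 beats it against every remaining column (P1: 9>2, P2: 7>-4, P3: 8>1, P4: 8>2, P5: -1>-3).
For the Column player, P1 strictly dominates P2 on the remaining rows (a1: 1>-2, a2: 9>-2, a4: 9>-3, a5: 5>2); eliminate P2.
For the Column player, P1 strictly dominates P3 on the remaining rows (a1: 1>-4, a2: 9>4, a4: 9>-3, a5: 5>2); eliminate P3.
The Row player's strategy a1 is strictly dominated by a2 (P1: 9>-1, P4: 8>-3, P5: -1>-4) and is removed.
For the Row player, a4 strictly dominates a5 on the remaining columns (P1: 6>-5, P4: 0>-1, P5: 8>0); eliminate a5.
The Column player's strategy P4 is strictly dominated by P1 (a2: 9>3, a4: 9>3) and is removed.
The Column player's strategy P5 is strictly dominated by P1 (a2: 9>-3, a4: 9>-2) and is removed.
Row a4 is eliminated: a2 beats it against every remaining column (P1: 9>6).
Among the remaining strategies, none is strictly dominated by another pure strategy of the same player, so the elimination stops.
Surviving strategies — the Row player: {a2}; the Column player: {P1}.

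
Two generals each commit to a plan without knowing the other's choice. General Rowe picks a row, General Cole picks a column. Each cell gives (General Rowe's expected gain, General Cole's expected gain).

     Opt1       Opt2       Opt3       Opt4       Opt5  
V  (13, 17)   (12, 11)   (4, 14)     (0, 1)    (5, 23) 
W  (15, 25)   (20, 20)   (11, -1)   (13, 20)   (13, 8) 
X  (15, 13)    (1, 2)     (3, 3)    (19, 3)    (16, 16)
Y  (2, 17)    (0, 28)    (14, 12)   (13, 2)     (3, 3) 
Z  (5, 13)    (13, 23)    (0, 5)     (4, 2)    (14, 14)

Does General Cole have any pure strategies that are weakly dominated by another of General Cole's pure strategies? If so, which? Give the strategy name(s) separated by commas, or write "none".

Opt3, Opt4

Opt1 is not dominated — it holds its own against Opt2 at V (17>11); Opt3 at V (17>14); Opt4 at V (17>1); Opt5 at W (25>8).
Opt2 is not dominated — it holds its own against Opt1 at Y (28>17); Opt3 at W (20>-1); Opt4 at V (11>1); Opt5 at W (20>8).
Opt1 weakly dominates Opt3 — V: 17>14, W: 25>-1, X: 13>3, Y: 17>12, Z: 13>5.
Opt1 weakly dominates Opt4 — V: 17>1, W: 25>20, X: 13>3, Y: 17>2, Z: 13>2.
Nothing dominates Opt5: Opt1 at V (23>17); Opt2 at V (23>11); Opt3 at V (23>14); Opt4 at V (23>1).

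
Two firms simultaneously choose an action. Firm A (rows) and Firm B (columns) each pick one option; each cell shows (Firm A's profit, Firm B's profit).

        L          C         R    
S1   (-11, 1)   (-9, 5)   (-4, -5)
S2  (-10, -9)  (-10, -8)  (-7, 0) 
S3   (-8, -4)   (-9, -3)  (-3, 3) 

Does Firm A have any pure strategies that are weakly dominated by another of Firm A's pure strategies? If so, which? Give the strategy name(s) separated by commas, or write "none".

S1: dominated, since S3 does at least as well everywhere (L: -8>-11, C: -9=-9, R: -3>-4).
S2 is weakly dominated by S3 (L: -8>-10, C: -9>-10, R: -3>-7).
S3: no other strategy beats it everywhere (S1 at L (-8>-11); S2 at L (-8>-10)).

S1, S2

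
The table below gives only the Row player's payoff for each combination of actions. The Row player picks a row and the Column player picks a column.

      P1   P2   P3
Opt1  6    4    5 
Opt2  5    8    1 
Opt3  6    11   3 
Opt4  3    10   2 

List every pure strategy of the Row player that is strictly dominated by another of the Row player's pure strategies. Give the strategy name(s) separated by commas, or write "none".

Opt2, Opt4

Opt1 is not dominated — it holds its own against Opt2 at P1 (6>5); Opt3 at P1 (6=6); Opt4 at P1 (6>3).
Opt2 is strictly dominated by Opt3 (P1: 6>5, P2: 11>8, P3: 3>1).
Nothing dominates Opt3: Opt1 at P1 (6=6); Opt2 at P1 (6>5); Opt4 at P1 (6>3).
Opt4: dominated, since Opt3 does at least as well everywhere (P1: 6>3, P2: 11>10, P3: 3>2).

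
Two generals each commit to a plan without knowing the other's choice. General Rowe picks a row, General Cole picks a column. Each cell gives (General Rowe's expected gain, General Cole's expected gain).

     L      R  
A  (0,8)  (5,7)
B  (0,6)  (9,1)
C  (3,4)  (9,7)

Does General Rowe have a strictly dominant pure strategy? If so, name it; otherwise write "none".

none

A fails to dominate B at L (0=0).
B fails to dominate A at L (0=0).
C fails to dominate B at R (9=9).
No single strategy dominates all the others.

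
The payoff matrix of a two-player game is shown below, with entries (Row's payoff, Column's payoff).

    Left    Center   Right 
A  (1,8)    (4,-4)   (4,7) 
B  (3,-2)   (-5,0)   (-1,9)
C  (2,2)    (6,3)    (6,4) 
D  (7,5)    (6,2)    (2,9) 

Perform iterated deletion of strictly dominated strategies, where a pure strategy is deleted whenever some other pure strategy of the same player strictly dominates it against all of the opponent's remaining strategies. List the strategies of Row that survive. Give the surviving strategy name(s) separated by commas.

Row A is eliminated: C beats it against every remaining column (Left: 2>1, Center: 6>4, Right: 6>4).
Row B is eliminated: D beats it against every remaining column (Left: 7>3, Center: 6>-5, Right: 2>-1).
For Column, Right strictly dominates Left on the remaining rows (C: 4>2, D: 9>5); eliminate Left.
For Column, Right strictly dominates Center on the remaining rows (C: 4>3, D: 9>2); eliminate Center.
Row's strategy D is strictly dominated by C (Right: 6>2) and is removed.
Among the remaining strategies, none is strictly dominated by another pure strategy of the same player, so the elimination stops.
Surviving strategies — Row: {C}; Column: {Right}.

C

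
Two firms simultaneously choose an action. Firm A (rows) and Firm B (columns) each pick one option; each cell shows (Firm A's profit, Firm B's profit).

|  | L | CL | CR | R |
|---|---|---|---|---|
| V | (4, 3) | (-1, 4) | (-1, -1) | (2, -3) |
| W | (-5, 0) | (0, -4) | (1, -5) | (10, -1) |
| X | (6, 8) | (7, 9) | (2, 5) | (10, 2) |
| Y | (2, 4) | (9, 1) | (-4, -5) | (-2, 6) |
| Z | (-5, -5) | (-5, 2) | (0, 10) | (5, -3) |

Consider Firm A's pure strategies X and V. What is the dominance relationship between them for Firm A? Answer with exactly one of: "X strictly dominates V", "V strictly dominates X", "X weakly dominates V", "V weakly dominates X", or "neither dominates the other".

Compare X to V across every action of Firm B: L: 6>4, CL: 7>-1, CR: 2>-1, R: 10>2.
Every comparison favours X, so X strictly dominates V.

X strictly dominates V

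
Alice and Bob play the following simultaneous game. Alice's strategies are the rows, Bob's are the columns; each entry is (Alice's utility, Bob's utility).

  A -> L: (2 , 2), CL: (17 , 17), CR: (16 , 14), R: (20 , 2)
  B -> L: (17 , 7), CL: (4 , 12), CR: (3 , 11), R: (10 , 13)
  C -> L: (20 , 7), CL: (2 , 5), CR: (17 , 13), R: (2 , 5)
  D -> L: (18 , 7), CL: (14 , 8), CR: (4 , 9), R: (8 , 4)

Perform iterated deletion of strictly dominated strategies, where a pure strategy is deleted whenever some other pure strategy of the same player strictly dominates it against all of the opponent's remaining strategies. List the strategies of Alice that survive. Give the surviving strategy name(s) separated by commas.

Column L is eliminated: CR beats it against every remaining row (A: 14>2, B: 11>7, C: 13>7, D: 9>7).
Row B is eliminated: A beats it against every remaining column (CL: 17>4, CR: 16>3, R: 20>10).
For Alice, A strictly dominates D on the remaining columns (CL: 17>14, CR: 16>4, R: 20>8); eliminate D.
Bob's strategy R is strictly dominated by CR (A: 14>2, C: 13>5) and is removed.
Among the remaining strategies, none is strictly dominated by another pure strategy of the same player, so the elimination stops.
Surviving strategies — Alice: {A, C}; Bob: {CL, CR}.

A, C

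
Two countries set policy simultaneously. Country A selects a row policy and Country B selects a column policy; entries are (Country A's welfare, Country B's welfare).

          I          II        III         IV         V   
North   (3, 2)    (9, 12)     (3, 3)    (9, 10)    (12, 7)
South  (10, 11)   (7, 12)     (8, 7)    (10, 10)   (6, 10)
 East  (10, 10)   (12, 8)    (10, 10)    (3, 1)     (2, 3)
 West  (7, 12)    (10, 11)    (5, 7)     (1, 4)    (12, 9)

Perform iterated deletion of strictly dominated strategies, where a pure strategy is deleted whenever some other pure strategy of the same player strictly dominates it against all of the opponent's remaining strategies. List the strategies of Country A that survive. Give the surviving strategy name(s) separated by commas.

For Country B, II strictly dominates IV on the remaining rows (North: 12>10, South: 12>10, East: 8>1, West: 11>4); eliminate IV.
For Country B, II strictly dominates V on the remaining rows (North: 12>7, South: 12>10, East: 8>3, West: 11>9); eliminate V.
Country A's strategy North is strictly dominated by East (I: 10>3, II: 12>9, III: 10>3) and is removed.
Country A's strategy West is strictly dominated by East (I: 10>7, II: 12>10, III: 10>5) and is removed.
Among the remaining strategies, none is strictly dominated by another pure strategy of the same player, so the elimination stops.
Surviving strategies — Country A: {South, East}; Country B: {I, II, III}.

South, East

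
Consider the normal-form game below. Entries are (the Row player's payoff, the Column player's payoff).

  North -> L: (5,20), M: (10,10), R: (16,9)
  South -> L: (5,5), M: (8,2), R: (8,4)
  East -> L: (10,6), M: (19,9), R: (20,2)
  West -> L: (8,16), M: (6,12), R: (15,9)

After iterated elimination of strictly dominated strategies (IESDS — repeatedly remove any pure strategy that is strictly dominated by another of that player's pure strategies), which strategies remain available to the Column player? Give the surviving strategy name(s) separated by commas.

For the Row player, East strictly dominates North on the remaining columns (L: 10>5, M: 19>10, R: 20>16); eliminate North.
Row South is eliminated: East beats it against every remaining column (L: 10>5, M: 19>8, R: 20>8).
The Row player's strategy West is strictly dominated by East (L: 10>8, M: 19>6, R: 20>15) and is removed.
For the Column player, M strictly dominates L on the remaining rows (East: 9>6); eliminate L.
For the Column player, M strictly dominates R on the remaining rows (East: 9>2); eliminate R.
Among the remaining strategies, none is strictly dominated by another pure strategy of the same player, so the elimination stops.
Surviving strategies — the Row player: {East}; the Column player: {M}.

M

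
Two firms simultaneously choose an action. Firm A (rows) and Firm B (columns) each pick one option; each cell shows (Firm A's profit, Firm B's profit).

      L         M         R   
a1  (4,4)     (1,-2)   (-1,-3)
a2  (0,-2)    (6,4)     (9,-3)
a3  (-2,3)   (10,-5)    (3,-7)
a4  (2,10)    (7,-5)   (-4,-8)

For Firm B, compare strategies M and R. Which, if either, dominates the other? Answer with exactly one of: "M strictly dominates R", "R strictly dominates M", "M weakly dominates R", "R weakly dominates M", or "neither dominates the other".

M's payoffs vs R's, by Firm A's action — a1: -2>-3, a2: 4>-3, a3: -5>-7, a4: -5>-8.
Every comparison favours M, so M strictly dominates R.

M strictly dominates R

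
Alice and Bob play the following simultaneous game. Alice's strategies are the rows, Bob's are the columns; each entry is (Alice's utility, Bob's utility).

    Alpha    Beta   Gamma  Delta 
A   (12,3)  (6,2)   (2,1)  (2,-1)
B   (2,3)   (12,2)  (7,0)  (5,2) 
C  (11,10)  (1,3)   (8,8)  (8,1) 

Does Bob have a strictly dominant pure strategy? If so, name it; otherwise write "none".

Alpha

Alpha vs Beta: A: 3>2, B: 3>2, C: 10>3.
Alpha vs Gamma: A: 3>1, B: 3>0, C: 10>8.
Alpha vs Delta: A: 3>-1, B: 3>2, C: 10>1.
Alpha strictly beats every other strategy against every opponent action, so it is strictly dominant.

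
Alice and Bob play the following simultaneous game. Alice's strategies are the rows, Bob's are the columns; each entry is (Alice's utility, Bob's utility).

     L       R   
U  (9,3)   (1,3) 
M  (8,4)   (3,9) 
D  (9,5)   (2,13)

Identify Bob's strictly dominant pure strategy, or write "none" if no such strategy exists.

L fails to dominate R at U (3=3).
R fails to dominate L at U (3=3).
No single strategy dominates all the others.

none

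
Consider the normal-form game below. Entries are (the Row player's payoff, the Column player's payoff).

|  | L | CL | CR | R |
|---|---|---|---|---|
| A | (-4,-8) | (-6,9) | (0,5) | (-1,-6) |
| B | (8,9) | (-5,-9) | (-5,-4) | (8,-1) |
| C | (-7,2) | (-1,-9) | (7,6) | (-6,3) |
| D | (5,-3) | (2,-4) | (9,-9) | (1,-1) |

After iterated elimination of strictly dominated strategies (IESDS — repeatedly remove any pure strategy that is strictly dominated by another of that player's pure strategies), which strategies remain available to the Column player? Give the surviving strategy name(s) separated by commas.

L

For the Row player, D strictly dominates A on the remaining columns (L: 5>-4, CL: 2>-6, CR: 9>0, R: 1>-1); eliminate A.
Row C is eliminated: D beats it against every remaining column (L: 5>-7, CL: 2>-1, CR: 9>7, R: 1>-6).
The Column player's strategy CL is strictly dominated by L (B: 9>-9, D: -3>-4) and is removed.
The Column player's strategy CR is strictly dominated by L (B: 9>-4, D: -3>-9) and is removed.
For the Row player, B strictly dominates D on the remaining columns (L: 8>5, R: 8>1); eliminate D.
The Column player's strategy R is strictly dominated by L (B: 9>-1) and is removed.
Among the remaining strategies, none is strictly dominated by another pure strategy of the same player, so the elimination stops.
Surviving strategies — the Row player: {B}; the Column player: {L}.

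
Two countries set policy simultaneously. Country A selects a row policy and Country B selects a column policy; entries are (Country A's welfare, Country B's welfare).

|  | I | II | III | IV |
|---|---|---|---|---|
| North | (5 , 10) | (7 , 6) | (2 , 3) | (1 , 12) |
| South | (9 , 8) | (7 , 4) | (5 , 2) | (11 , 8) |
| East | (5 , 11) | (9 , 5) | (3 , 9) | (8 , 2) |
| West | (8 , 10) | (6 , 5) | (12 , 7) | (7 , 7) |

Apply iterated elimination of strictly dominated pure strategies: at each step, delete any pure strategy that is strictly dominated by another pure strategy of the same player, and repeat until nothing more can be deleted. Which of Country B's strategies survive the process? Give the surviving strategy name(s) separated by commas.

Country B's strategy II is strictly dominated by I (North: 10>6, South: 8>4, East: 11>5, West: 10>5) and is removed.
Row North is eliminated: South beats it against every remaining column (I: 9>5, III: 5>2, IV: 11>1).
Row East is eliminated: South beats it against every remaining column (I: 9>5, III: 5>3, IV: 11>8).
For Country B, I strictly dominates III on the remaining rows (South: 8>2, West: 10>7); eliminate III.
For Country A, South strictly dominates West on the remaining columns (I: 9>8, IV: 11>7); eliminate West.
Among the remaining strategies, none is strictly dominated by another pure strategy of the same player, so the elimination stops.
Surviving strategies — Country A: {South}; Country B: {I, IV}.

I, IV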